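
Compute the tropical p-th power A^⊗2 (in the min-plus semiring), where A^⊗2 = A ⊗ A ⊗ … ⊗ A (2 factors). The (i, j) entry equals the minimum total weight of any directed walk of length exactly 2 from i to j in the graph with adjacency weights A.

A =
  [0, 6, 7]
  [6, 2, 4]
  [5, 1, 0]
A^⊗2 =
  [0, 6, 7]
  [6, 4, 4]
  [5, 1, 0]

Each entry (A^⊗2)_ij equals the minimum over all length-2 walks i = v_0 → v_1 → … → v_2 = j of Σ_t A[v_t][v_{t+1}]. For example, for (i, j) = (0, 2) we minimise over 3 possible intermediate vertex sequences; the minimum is 7, attained along the walk 0 → 0 → 2.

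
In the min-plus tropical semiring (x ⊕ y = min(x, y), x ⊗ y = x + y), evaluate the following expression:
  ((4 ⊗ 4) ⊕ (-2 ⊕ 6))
((4 ⊗ 4) ⊕ (-2 ⊕ 6)) = -2

Expand innermost to outermost. Recall ⊕ takes the minimum of its arguments and ⊗ takes their sum. Working out the expression ((4 ⊗ 4) ⊕ (-2 ⊕ 6)) gives -2.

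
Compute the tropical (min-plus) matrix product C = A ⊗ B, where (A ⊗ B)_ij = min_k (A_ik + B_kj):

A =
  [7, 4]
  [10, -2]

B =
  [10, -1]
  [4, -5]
A ⊗ B =
  [8, -1]
  [2, -7]

Apply the min-plus product entry-by-entry:
  C[0][0] = min over k of (A[0][0] + B[0][0] = 7 + 10 = 17, A[0][1] + B[1][0] = 4 + 4 = 8) = 8 (attained at k = 1)
  C[0][1] = min over k of (A[0][0] + B[0][1] = 7 + -1 = 6, A[0][1] + B[1][1] = 4 + -5 = -1) = -1 (attained at k = 1)
  C[1][0] = min over k of (A[1][0] + B[0][0] = 10 + 10 = 20, A[1][1] + B[1][0] = -2 + 4 = 2) = 2 (attained at k = 1)
  C[1][1] = min over k of (A[1][0] + B[0][1] = 10 + -1 = 9, A[1][1] + B[1][1] = -2 + -5 = -7) = -7 (attained at k = 1)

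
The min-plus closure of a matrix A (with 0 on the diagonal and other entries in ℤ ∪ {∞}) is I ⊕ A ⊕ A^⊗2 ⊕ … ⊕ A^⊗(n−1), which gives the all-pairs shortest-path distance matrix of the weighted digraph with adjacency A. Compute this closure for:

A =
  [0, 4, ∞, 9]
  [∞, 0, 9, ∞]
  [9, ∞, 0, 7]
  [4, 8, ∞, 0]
Closure =
  [0, 4, 13, 9]
  [18, 0, 9, 16]
  [9, 13, 0, 7]
  [4, 8, 17, 0]

This is the Floyd-Warshall all-pairs shortest-path computation. For each intermediate vertex k = 0, 1, …, 3, update dist[i][j] ← min(dist[i][j], dist[i][k] + dist[k][j]). The final matrix gives, for each (i, j), the minimum total weight of any directed path from i to j (possibly empty when i = j).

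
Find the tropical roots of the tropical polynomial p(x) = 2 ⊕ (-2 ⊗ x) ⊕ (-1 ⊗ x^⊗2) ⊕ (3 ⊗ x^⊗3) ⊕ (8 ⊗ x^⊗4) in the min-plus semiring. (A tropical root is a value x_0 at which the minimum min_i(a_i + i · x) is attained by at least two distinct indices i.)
Roots: {-5, -4, -1, 4}

Each tropical root is a break point of the lower envelope of the lines y = a_i + i · x (there are 5 lines, with slopes 0, 1, ..., 4). Only the lines that attain the minimum somewhere contribute to roots; other lines are dominated. Here the surviving (envelope) indices are i = 4, i = 3, i = 2, i = 1, i = 0.
Intersections between consecutive envelope lines give the roots: for adjacent envelope indices i < j the intersection is x = (a_i − a_j) / (j − i). Reading off the sorted break points: {-5, -4, -1, 4}.
Verification: at each break x_0, at least two indices attain the minimum of min_i(a_i + i · x_0).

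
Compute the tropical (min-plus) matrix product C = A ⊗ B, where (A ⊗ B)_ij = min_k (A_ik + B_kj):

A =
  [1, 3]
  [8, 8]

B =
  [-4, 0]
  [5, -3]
A ⊗ B =
  [-3, 0]
  [4, 5]

Apply the min-plus product entry-by-entry:
  C[0][0] = min over k of (A[0][0] + B[0][0] = 1 + -4 = -3, A[0][1] + B[1][0] = 3 + 5 = 8) = -3 (attained at k = 0)
  C[0][1] = min over k of (A[0][0] + B[0][1] = 1 + 0 = 1, A[0][1] + B[1][1] = 3 + -3 = 0) = 0 (attained at k = 1)
  C[1][0] = min over k of (A[1][0] + B[0][0] = 8 + -4 = 4, A[1][1] + B[1][0] = 8 + 5 = 13) = 4 (attained at k = 0)
  C[1][1] = min over k of (A[1][0] + B[0][1] = 8 + 0 = 8, A[1][1] + B[1][1] = 8 + -3 = 5) = 5 (attained at k = 1)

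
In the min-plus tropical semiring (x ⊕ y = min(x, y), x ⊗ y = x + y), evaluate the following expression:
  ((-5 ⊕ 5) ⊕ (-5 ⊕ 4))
((-5 ⊕ 5) ⊕ (-5 ⊕ 4)) = -5

Expand innermost to outermost. Recall ⊕ takes the minimum of its arguments and ⊗ takes their sum. Working out the expression ((-5 ⊕ 5) ⊕ (-5 ⊕ 4)) gives -5.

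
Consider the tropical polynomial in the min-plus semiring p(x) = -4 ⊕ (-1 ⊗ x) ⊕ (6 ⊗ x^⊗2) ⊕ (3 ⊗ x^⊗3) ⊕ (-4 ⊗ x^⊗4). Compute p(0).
p(0) = -4

A tropical monomial a ⊗ x^⊗i evaluates to a + i · x. Evaluating each term at x = 0:
  Term 0 contributes -4 + 0 · 0 = -4
  Term 1 contributes -1 + 1 · 0 = -1
  Term 2 contributes 6 + 2 · 0 = 6
  Term 3 contributes 3 + 3 · 0 = 3
  Term 4 contributes -4 + 4 · 0 = -4
p(0) = ⊕ of these = min[-4, -1, 6, 3, -4] = -4.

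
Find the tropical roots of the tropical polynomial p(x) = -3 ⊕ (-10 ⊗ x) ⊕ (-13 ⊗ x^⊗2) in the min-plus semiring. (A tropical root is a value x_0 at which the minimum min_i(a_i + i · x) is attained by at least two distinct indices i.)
Roots: {3, 7}

Each tropical root is a break point of the lower envelope of the lines y = a_i + i · x (there are 3 lines, with slopes 0, 1, ..., 2). Only the lines that attain the minimum somewhere contribute to roots; other lines are dominated. Here the surviving (envelope) indices are i = 2, i = 1, i = 0.
Intersections between consecutive envelope lines give the roots: for adjacent envelope indices i < j the intersection is x = (a_i − a_j) / (j − i). Reading off the sorted break points: {3, 7}.
Verification: at each break x_0, at least two indices attain the minimum of min_i(a_i + i · x_0).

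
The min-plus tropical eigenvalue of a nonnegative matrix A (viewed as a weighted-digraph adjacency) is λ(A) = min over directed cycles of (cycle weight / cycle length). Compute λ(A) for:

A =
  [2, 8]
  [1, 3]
λ(A) = 2

Enumerate directed cycles and compute their means (weight / length). Sample:
  cycle 0 → 0: weight = 2, length = 1, mean = 2/1 ≈ 2.000
  cycle 1 → 1: weight = 3, length = 1, mean = 3/1 ≈ 3.000
  cycle 0 → 1 → 0: weight = 9, length = 2, mean = 9/2 ≈ 4.500
  cycle 1 → 0 → 1: weight = 9, length = 2, mean = 9/2 ≈ 4.500
Minimum mean = 2.000, attained e.g. along the cycle 0 → 0 with weight 2 and length 1. So λ(A) = 2/1 = 2.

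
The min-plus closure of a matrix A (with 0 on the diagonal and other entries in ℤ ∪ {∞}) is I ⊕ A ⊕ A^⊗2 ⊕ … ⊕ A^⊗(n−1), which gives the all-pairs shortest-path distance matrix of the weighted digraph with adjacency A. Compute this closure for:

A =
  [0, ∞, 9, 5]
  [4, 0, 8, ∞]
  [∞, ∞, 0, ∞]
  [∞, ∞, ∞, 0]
Closure =
  [0, ∞, 9, 5]
  [4, 0, 8, 9]
  [∞, ∞, 0, ∞]
  [∞, ∞, ∞, 0]

This is the Floyd-Warshall all-pairs shortest-path computation. For each intermediate vertex k = 0, 1, …, 3, update dist[i][j] ← min(dist[i][j], dist[i][k] + dist[k][j]). The final matrix gives, for each (i, j), the minimum total weight of any directed path from i to j (possibly empty when i = j).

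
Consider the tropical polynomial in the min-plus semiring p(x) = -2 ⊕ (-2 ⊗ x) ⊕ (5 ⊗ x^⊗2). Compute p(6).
p(6) = -2

A tropical monomial a ⊗ x^⊗i evaluates to a + i · x. Evaluating each term at x = 6:
  Term 0 contributes -2 + 0 · 6 = -2
  Term 1 contributes -2 + 1 · 6 = 4
  Term 2 contributes 5 + 2 · 6 = 17
p(6) = ⊕ of these = min[-2, 4, 17] = -2.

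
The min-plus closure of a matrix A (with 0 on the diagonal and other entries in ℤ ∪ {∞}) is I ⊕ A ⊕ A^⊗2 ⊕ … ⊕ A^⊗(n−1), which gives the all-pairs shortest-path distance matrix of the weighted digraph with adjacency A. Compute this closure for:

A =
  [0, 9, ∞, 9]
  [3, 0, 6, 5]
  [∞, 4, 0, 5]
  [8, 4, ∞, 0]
Closure =
  [0, 9, 15, 9]
  [3, 0, 6, 5]
  [7, 4, 0, 5]
  [7, 4, 10, 0]

This is the Floyd-Warshall all-pairs shortest-path computation. For each intermediate vertex k = 0, 1, …, 3, update dist[i][j] ← min(dist[i][j], dist[i][k] + dist[k][j]). The final matrix gives, for each (i, j), the minimum total weight of any directed path from i to j (possibly empty when i = j).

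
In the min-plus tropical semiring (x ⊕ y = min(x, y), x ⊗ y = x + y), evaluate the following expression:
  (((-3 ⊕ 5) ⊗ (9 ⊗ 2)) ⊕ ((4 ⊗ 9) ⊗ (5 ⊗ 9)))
(((-3 ⊕ 5) ⊗ (9 ⊗ 2)) ⊕ ((4 ⊗ 9) ⊗ (5 ⊗ 9))) = 8

Expand innermost to outermost. Recall ⊕ takes the minimum of its arguments and ⊗ takes their sum. Working out the expression (((-3 ⊕ 5) ⊗ (9 ⊗ 2)) ⊕ ((4 ⊗ 9) ⊗ (5 ⊗ 9))) gives 8.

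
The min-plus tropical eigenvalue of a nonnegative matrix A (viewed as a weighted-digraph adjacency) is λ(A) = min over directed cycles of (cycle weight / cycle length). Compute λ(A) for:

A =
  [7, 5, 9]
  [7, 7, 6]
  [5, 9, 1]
λ(A) = 1

Enumerate directed cycles and compute their means (weight / length). Sample:
  cycle 0 → 0: weight = 7, length = 1, mean = 7/1 ≈ 7.000
  cycle 1 → 1: weight = 7, length = 1, mean = 7/1 ≈ 7.000
  cycle 2 → 2: weight = 1, length = 1, mean = 1/1 ≈ 1.000
  cycle 0 → 1 → 0: weight = 12, length = 2, mean = 12/2 ≈ 6.000
  cycle 0 → 2 → 0: weight = 14, length = 2, mean = 14/2 ≈ 7.000
  cycle 1 → 0 → 1: weight = 12, length = 2, mean = 12/2 ≈ 6.000
Minimum mean = 1.000, attained e.g. along the cycle 2 → 2 with weight 1 and length 1. So λ(A) = 1/1 = 1.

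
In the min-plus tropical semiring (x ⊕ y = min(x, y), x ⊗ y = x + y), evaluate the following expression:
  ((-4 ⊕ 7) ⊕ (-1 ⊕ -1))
((-4 ⊕ 7) ⊕ (-1 ⊕ -1)) = -4

Expand innermost to outermost. Recall ⊕ takes the minimum of its arguments and ⊗ takes their sum. Working out the expression ((-4 ⊕ 7) ⊕ (-1 ⊕ -1)) gives -4.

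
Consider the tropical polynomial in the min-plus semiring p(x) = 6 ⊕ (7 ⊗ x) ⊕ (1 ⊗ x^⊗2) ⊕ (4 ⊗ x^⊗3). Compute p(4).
p(4) = 6

A tropical monomial a ⊗ x^⊗i evaluates to a + i · x. Evaluating each term at x = 4:
  Term 0 contributes 6 + 0 · 4 = 6
  Term 1 contributes 7 + 1 · 4 = 11
  Term 2 contributes 1 + 2 · 4 = 9
  Term 3 contributes 4 + 3 · 4 = 16
p(4) = ⊕ of these = min[6, 11, 9, 16] = 6.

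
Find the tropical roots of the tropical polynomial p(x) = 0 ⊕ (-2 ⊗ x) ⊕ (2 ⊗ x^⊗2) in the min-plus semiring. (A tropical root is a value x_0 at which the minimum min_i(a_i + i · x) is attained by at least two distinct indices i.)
Roots: {-4, 2}

Each tropical root is a break point of the lower envelope of the lines y = a_i + i · x (there are 3 lines, with slopes 0, 1, ..., 2). Only the lines that attain the minimum somewhere contribute to roots; other lines are dominated. Here the surviving (envelope) indices are i = 2, i = 1, i = 0.
Intersections between consecutive envelope lines give the roots: for adjacent envelope indices i < j the intersection is x = (a_i − a_j) / (j − i). Reading off the sorted break points: {-4, 2}.
Verification: at each break x_0, at least two indices attain the minimum of min_i(a_i + i · x_0).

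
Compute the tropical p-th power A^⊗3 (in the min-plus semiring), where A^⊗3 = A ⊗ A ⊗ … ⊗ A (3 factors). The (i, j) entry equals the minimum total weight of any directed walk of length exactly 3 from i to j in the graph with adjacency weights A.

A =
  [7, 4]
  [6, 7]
A^⊗3 =
  [17, 14]
  [16, 17]

Each entry (A^⊗3)_ij equals the minimum over all length-3 walks i = v_0 → v_1 → … → v_3 = j of Σ_t A[v_t][v_{t+1}]. For example, for (i, j) = (0, 1) we minimise over 4 possible intermediate vertex sequences; the minimum is 14, attained along the walk 0 → 1 → 0 → 1.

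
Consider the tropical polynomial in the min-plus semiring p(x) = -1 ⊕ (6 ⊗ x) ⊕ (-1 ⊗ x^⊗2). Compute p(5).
p(5) = -1

A tropical monomial a ⊗ x^⊗i evaluates to a + i · x. Evaluating each term at x = 5:
  Term 0 contributes -1 + 0 · 5 = -1
  Term 1 contributes 6 + 1 · 5 = 11
  Term 2 contributes -1 + 2 · 5 = 9
p(5) = ⊕ of these = min[-1, 11, 9] = -1.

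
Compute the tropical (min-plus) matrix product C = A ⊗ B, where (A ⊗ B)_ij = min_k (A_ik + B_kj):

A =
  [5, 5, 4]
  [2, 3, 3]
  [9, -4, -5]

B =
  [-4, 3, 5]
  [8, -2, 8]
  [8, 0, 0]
A ⊗ B =
  [1, 3, 4]
  [-2, 1, 3]
  [3, -6, -5]

Apply the min-plus product entry-by-entry:
  C[0][0] = min over k of (A[0][0] + B[0][0] = 5 + -4 = 1, A[0][1] + B[1][0] = 5 + 8 = 13, A[0][2] + B[2][0] = 4 + 8 = 12) = 1 (attained at k = 0)
  C[0][1] = min over k of (A[0][0] + B[0][1] = 5 + 3 = 8, A[0][1] + B[1][1] = 5 + -2 = 3, A[0][2] + B[2][1] = 4 + 0 = 4) = 3 (attained at k = 1)
  C[0][2] = min over k of (A[0][0] + B[0][2] = 5 + 5 = 10, A[0][1] + B[1][2] = 5 + 8 = 13, A[0][2] + B[2][2] = 4 + 0 = 4) = 4 (attained at k = 2)
  C[1][0] = min over k of (A[1][0] + B[0][0] = 2 + -4 = -2, A[1][1] + B[1][0] = 3 + 8 = 11, A[1][2] + B[2][0] = 3 + 8 = 11) = -2 (attained at k = 0)
  C[1][1] = min over k of (A[1][0] + B[0][1] = 2 + 3 = 5, A[1][1] + B[1][1] = 3 + -2 = 1, A[1][2] + B[2][1] = 3 + 0 = 3) = 1 (attained at k = 1)
  C[1][2] = min over k of (A[1][0] + B[0][2] = 2 + 5 = 7, A[1][1] + B[1][2] = 3 + 8 = 11, A[1][2] + B[2][2] = 3 + 0 = 3) = 3 (attained at k = 2)
  C[2][0] = min over k of (A[2][0] + B[0][0] = 9 + -4 = 5, A[2][1] + B[1][0] = -4 + 8 = 4, A[2][2] + B[2][0] = -5 + 8 = 3) = 3 (attained at k = 2)
  C[2][1] = min over k of (A[2][0] + B[0][1] = 9 + 3 = 12, A[2][1] + B[1][1] = -4 + -2 = -6, A[2][2] + B[2][1] = -5 + 0 = -5) = -6 (attained at k = 1)
  C[2][2] = min over k of (A[2][0] + B[0][2] = 9 + 5 = 14, A[2][1] + B[1][2] = -4 + 8 = 4, A[2][2] + B[2][2] = -5 + 0 = -5) = -5 (attained at k = 2)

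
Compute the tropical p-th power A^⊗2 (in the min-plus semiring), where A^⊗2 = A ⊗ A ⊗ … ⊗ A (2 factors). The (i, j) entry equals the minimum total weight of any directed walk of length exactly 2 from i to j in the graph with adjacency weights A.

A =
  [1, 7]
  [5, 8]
A^⊗2 =
  [2, 8]
  [6, 12]

Each entry (A^⊗2)_ij equals the minimum over all length-2 walks i = v_0 → v_1 → … → v_2 = j of Σ_t A[v_t][v_{t+1}]. For example, for (i, j) = (0, 1) we minimise over 2 possible intermediate vertex sequences; the minimum is 8, attained along the walk 0 → 0 → 1.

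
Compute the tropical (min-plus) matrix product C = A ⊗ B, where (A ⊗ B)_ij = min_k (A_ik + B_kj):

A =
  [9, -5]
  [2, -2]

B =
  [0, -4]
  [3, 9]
A ⊗ B =
  [-2, 4]
  [1, -2]

Apply the min-plus product entry-by-entry:
  C[0][0] = min over k of (A[0][0] + B[0][0] = 9 + 0 = 9, A[0][1] + B[1][0] = -5 + 3 = -2) = -2 (attained at k = 1)
  C[0][1] = min over k of (A[0][0] + B[0][1] = 9 + -4 = 5, A[0][1] + B[1][1] = -5 + 9 = 4) = 4 (attained at k = 1)
  C[1][0] = min over k of (A[1][0] + B[0][0] = 2 + 0 = 2, A[1][1] + B[1][0] = -2 + 3 = 1) = 1 (attained at k = 1)
  C[1][1] = min over k of (A[1][0] + B[0][1] = 2 + -4 = -2, A[1][1] + B[1][1] = -2 + 9 = 7) = -2 (attained at k = 0)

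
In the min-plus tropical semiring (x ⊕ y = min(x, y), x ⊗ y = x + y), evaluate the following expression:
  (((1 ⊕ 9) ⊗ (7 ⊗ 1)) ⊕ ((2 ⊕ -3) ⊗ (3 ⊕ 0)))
(((1 ⊕ 9) ⊗ (7 ⊗ 1)) ⊕ ((2 ⊕ -3) ⊗ (3 ⊕ 0))) = -3

Expand innermost to outermost. Recall ⊕ takes the minimum of its arguments and ⊗ takes their sum. Working out the expression (((1 ⊕ 9) ⊗ (7 ⊗ 1)) ⊕ ((2 ⊕ -3) ⊗ (3 ⊕ 0))) gives -3.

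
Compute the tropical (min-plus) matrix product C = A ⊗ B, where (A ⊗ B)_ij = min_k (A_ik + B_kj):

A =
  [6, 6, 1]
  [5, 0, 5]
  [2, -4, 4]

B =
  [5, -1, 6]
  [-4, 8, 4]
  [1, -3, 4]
A ⊗ B =
  [2, -2, 5]
  [-4, 2, 4]
  [-8, 1, 0]

Apply the min-plus product entry-by-entry:
  C[0][0] = min over k of (A[0][0] + B[0][0] = 6 + 5 = 11, A[0][1] + B[1][0] = 6 + -4 = 2, A[0][2] + B[2][0] = 1 + 1 = 2) = 2 (attained at k = 1)
  C[0][1] = min over k of (A[0][0] + B[0][1] = 6 + -1 = 5, A[0][1] + B[1][1] = 6 + 8 = 14, A[0][2] + B[2][1] = 1 + -3 = -2) = -2 (attained at k = 2)
  C[0][2] = min over k of (A[0][0] + B[0][2] = 6 + 6 = 12, A[0][1] + B[1][2] = 6 + 4 = 10, A[0][2] + B[2][2] = 1 + 4 = 5) = 5 (attained at k = 2)
  C[1][0] = min over k of (A[1][0] + B[0][0] = 5 + 5 = 10, A[1][1] + B[1][0] = 0 + -4 = -4, A[1][2] + B[2][0] = 5 + 1 = 6) = -4 (attained at k = 1)
  C[1][1] = min over k of (A[1][0] + B[0][1] = 5 + -1 = 4, A[1][1] + B[1][1] = 0 + 8 = 8, A[1][2] + B[2][1] = 5 + -3 = 2) = 2 (attained at k = 2)
  C[1][2] = min over k of (A[1][0] + B[0][2] = 5 + 6 = 11, A[1][1] + B[1][2] = 0 + 4 = 4, A[1][2] + B[2][2] = 5 + 4 = 9) = 4 (attained at k = 1)
  C[2][0] = min over k of (A[2][0] + B[0][0] = 2 + 5 = 7, A[2][1] + B[1][0] = -4 + -4 = -8, A[2][2] + B[2][0] = 4 + 1 = 5) = -8 (attained at k = 1)
  C[2][1] = min over k of (A[2][0] + B[0][1] = 2 + -1 = 1, A[2][1] + B[1][1] = -4 + 8 = 4, A[2][2] + B[2][1] = 4 + -3 = 1) = 1 (attained at k = 0)
  C[2][2] = min over k of (A[2][0] + B[0][2] = 2 + 6 = 8, A[2][1] + B[1][2] = -4 + 4 = 0, A[2][2] + B[2][2] = 4 + 4 = 8) = 0 (attained at k = 1)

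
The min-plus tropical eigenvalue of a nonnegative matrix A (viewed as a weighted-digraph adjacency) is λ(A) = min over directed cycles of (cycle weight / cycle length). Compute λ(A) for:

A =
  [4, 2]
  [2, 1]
λ(A) = 1

Enumerate directed cycles and compute their means (weight / length). Sample:
  cycle 0 → 0: weight = 4, length = 1, mean = 4/1 ≈ 4.000
  cycle 1 → 1: weight = 1, length = 1, mean = 1/1 ≈ 1.000
  cycle 0 → 1 → 0: weight = 4, length = 2, mean = 4/2 ≈ 2.000
  cycle 1 → 0 → 1: weight = 4, length = 2, mean = 4/2 ≈ 2.000
Minimum mean = 1.000, attained e.g. along the cycle 1 → 1 with weight 1 and length 1. So λ(A) = 1/1 = 1.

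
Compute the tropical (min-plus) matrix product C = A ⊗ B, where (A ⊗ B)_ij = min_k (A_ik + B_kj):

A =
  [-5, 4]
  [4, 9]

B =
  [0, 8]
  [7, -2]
A ⊗ B =
  [-5, 2]
  [4, 7]

Apply the min-plus product entry-by-entry:
  C[0][0] = min over k of (A[0][0] + B[0][0] = -5 + 0 = -5, A[0][1] + B[1][0] = 4 + 7 = 11) = -5 (attained at k = 0)
  C[0][1] = min over k of (A[0][0] + B[0][1] = -5 + 8 = 3, A[0][1] + B[1][1] = 4 + -2 = 2) = 2 (attained at k = 1)
  C[1][0] = min over k of (A[1][0] + B[0][0] = 4 + 0 = 4, A[1][1] + B[1][0] = 9 + 7 = 16) = 4 (attained at k = 0)
  C[1][1] = min over k of (A[1][0] + B[0][1] = 4 + 8 = 12, A[1][1] + B[1][1] = 9 + -2 = 7) = 7 (attained at k = 1)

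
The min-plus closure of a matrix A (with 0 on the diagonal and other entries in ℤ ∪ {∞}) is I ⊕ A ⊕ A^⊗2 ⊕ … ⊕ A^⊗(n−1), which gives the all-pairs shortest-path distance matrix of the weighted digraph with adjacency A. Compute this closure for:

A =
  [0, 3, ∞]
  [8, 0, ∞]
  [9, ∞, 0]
Closure =
  [0, 3, ∞]
  [8, 0, ∞]
  [9, 12, 0]

This is the Floyd-Warshall all-pairs shortest-path computation. For each intermediate vertex k = 0, 1, …, 2, update dist[i][j] ← min(dist[i][j], dist[i][k] + dist[k][j]). The final matrix gives, for each (i, j), the minimum total weight of any directed path from i to j (possibly empty when i = j).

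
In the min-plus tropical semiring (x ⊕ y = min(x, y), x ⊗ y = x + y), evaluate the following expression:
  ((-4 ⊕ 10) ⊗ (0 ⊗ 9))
((-4 ⊕ 10) ⊗ (0 ⊗ 9)) = 5

Expand innermost to outermost. Recall ⊕ takes the minimum of its arguments and ⊗ takes their sum. Working out the expression ((-4 ⊕ 10) ⊗ (0 ⊗ 9)) gives 5.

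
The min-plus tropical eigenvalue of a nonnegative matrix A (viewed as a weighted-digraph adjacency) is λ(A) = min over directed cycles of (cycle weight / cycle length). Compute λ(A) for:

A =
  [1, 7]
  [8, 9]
λ(A) = 1

Enumerate directed cycles and compute their means (weight / length). Sample:
  cycle 0 → 0: weight = 1, length = 1, mean = 1/1 ≈ 1.000
  cycle 1 → 1: weight = 9, length = 1, mean = 9/1 ≈ 9.000
  cycle 0 → 1 → 0: weight = 15, length = 2, mean = 15/2 ≈ 7.500
  cycle 1 → 0 → 1: weight = 15, length = 2, mean = 15/2 ≈ 7.500
Minimum mean = 1.000, attained e.g. along the cycle 0 → 0 with weight 1 and length 1. So λ(A) = 1/1 = 1.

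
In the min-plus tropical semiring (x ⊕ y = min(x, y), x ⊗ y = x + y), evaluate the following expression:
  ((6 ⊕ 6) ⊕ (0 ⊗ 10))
((6 ⊕ 6) ⊕ (0 ⊗ 10)) = 6

Expand innermost to outermost. Recall ⊕ takes the minimum of its arguments and ⊗ takes their sum. Working out the expression ((6 ⊕ 6) ⊕ (0 ⊗ 10)) gives 6.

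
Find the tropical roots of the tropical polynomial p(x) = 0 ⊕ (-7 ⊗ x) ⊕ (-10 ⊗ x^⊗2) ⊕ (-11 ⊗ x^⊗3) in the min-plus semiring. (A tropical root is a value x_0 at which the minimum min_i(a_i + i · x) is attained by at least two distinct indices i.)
Roots: {1, 3, 7}

Each tropical root is a break point of the lower envelope of the lines y = a_i + i · x (there are 4 lines, with slopes 0, 1, ..., 3). Only the lines that attain the minimum somewhere contribute to roots; other lines are dominated. Here the surviving (envelope) indices are i = 3, i = 2, i = 1, i = 0.
Intersections between consecutive envelope lines give the roots: for adjacent envelope indices i < j the intersection is x = (a_i − a_j) / (j − i). Reading off the sorted break points: {1, 3, 7}.
Verification: at each break x_0, at least two indices attain the minimum of min_i(a_i + i · x_0).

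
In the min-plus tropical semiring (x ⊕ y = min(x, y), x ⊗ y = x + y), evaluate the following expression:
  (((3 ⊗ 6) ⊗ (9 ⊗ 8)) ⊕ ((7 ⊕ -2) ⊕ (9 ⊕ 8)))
(((3 ⊗ 6) ⊗ (9 ⊗ 8)) ⊕ ((7 ⊕ -2) ⊕ (9 ⊕ 8))) = -2

Expand innermost to outermost. Recall ⊕ takes the minimum of its arguments and ⊗ takes their sum. Working out the expression (((3 ⊗ 6) ⊗ (9 ⊗ 8)) ⊕ ((7 ⊕ -2) ⊕ (9 ⊕ 8))) gives -2.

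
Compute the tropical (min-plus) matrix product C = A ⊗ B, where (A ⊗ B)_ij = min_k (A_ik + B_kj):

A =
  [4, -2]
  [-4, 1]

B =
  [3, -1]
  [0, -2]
A ⊗ B =
  [-2, -4]
  [-1, -5]

Apply the min-plus product entry-by-entry:
  C[0][0] = min over k of (A[0][0] + B[0][0] = 4 + 3 = 7, A[0][1] + B[1][0] = -2 + 0 = -2) = -2 (attained at k = 1)
  C[0][1] = min over k of (A[0][0] + B[0][1] = 4 + -1 = 3, A[0][1] + B[1][1] = -2 + -2 = -4) = -4 (attained at k = 1)
  C[1][0] = min over k of (A[1][0] + B[0][0] = -4 + 3 = -1, A[1][1] + B[1][0] = 1 + 0 = 1) = -1 (attained at k = 0)
  C[1][1] = min over k of (A[1][0] + B[0][1] = -4 + -1 = -5, A[1][1] + B[1][1] = 1 + -2 = -1) = -5 (attained at k = 0)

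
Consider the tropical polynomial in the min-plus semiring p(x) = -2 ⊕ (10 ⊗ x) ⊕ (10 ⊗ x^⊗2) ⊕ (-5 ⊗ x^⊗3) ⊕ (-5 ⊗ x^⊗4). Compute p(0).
p(0) = -5

A tropical monomial a ⊗ x^⊗i evaluates to a + i · x. Evaluating each term at x = 0:
  Term 0 contributes -2 + 0 · 0 = -2
  Term 1 contributes 10 + 1 · 0 = 10
  Term 2 contributes 10 + 2 · 0 = 10
  Term 3 contributes -5 + 3 · 0 = -5
  Term 4 contributes -5 + 4 · 0 = -5
p(0) = ⊕ of these = min[-2, 10, 10, -5, -5] = -5.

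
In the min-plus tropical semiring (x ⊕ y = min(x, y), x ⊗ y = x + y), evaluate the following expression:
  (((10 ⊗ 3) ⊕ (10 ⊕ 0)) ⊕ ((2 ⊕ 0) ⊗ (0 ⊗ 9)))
(((10 ⊗ 3) ⊕ (10 ⊕ 0)) ⊕ ((2 ⊕ 0) ⊗ (0 ⊗ 9))) = 0

Expand innermost to outermost. Recall ⊕ takes the minimum of its arguments and ⊗ takes their sum. Working out the expression (((10 ⊗ 3) ⊕ (10 ⊕ 0)) ⊕ ((2 ⊕ 0) ⊗ (0 ⊗ 9))) gives 0.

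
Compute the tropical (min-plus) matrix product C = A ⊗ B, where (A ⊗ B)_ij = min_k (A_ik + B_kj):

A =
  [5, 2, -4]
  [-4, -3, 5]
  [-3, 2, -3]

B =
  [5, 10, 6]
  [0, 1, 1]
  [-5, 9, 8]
A ⊗ B =
  [-9, 3, 3]
  [-3, -2, -2]
  [-8, 3, 3]

Apply the min-plus product entry-by-entry:
  C[0][0] = min over k of (A[0][0] + B[0][0] = 5 + 5 = 10, A[0][1] + B[1][0] = 2 + 0 = 2, A[0][2] + B[2][0] = -4 + -5 = -9) = -9 (attained at k = 2)
  C[0][1] = min over k of (A[0][0] + B[0][1] = 5 + 10 = 15, A[0][1] + B[1][1] = 2 + 1 = 3, A[0][2] + B[2][1] = -4 + 9 = 5) = 3 (attained at k = 1)
  C[0][2] = min over k of (A[0][0] + B[0][2] = 5 + 6 = 11, A[0][1] + B[1][2] = 2 + 1 = 3, A[0][2] + B[2][2] = -4 + 8 = 4) = 3 (attained at k = 1)
  C[1][0] = min over k of (A[1][0] + B[0][0] = -4 + 5 = 1, A[1][1] + B[1][0] = -3 + 0 = -3, A[1][2] + B[2][0] = 5 + -5 = 0) = -3 (attained at k = 1)
  C[1][1] = min over k of (A[1][0] + B[0][1] = -4 + 10 = 6, A[1][1] + B[1][1] = -3 + 1 = -2, A[1][2] + B[2][1] = 5 + 9 = 14) = -2 (attained at k = 1)
  C[1][2] = min over k of (A[1][0] + B[0][2] = -4 + 6 = 2, A[1][1] + B[1][2] = -3 + 1 = -2, A[1][2] + B[2][2] = 5 + 8 = 13) = -2 (attained at k = 1)
  C[2][0] = min over k of (A[2][0] + B[0][0] = -3 + 5 = 2, A[2][1] + B[1][0] = 2 + 0 = 2, A[2][2] + B[2][0] = -3 + -5 = -8) = -8 (attained at k = 2)
  C[2][1] = min over k of (A[2][0] + B[0][1] = -3 + 10 = 7, A[2][1] + B[1][1] = 2 + 1 = 3, A[2][2] + B[2][1] = -3 + 9 = 6) = 3 (attained at k = 1)
  C[2][2] = min over k of (A[2][0] + B[0][2] = -3 + 6 = 3, A[2][1] + B[1][2] = 2 + 1 = 3, A[2][2] + B[2][2] = -3 + 8 = 5) = 3 (attained at k = 0)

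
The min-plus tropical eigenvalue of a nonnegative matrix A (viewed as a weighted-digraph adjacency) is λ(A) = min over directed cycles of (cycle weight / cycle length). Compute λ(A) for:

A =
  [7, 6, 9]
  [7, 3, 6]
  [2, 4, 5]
λ(A) = 3

Enumerate directed cycles and compute their means (weight / length). Sample:
  cycle 0 → 0: weight = 7, length = 1, mean = 7/1 ≈ 7.000
  cycle 1 → 1: weight = 3, length = 1, mean = 3/1 ≈ 3.000
  cycle 2 → 2: weight = 5, length = 1, mean = 5/1 ≈ 5.000
  cycle 0 → 1 → 0: weight = 13, length = 2, mean = 13/2 ≈ 6.500
  cycle 0 → 2 → 0: weight = 11, length = 2, mean = 11/2 ≈ 5.500
  cycle 1 → 0 → 1: weight = 13, length = 2, mean = 13/2 ≈ 6.500
Minimum mean = 3.000, attained e.g. along the cycle 1 → 1 with weight 3 and length 1. So λ(A) = 3/1 = 3.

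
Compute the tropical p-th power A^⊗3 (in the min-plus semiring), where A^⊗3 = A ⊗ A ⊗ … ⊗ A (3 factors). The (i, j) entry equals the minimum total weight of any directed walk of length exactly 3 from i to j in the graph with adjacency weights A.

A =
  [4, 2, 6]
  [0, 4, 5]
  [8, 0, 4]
A^⊗3 =
  [6, 4, 8]
  [2, 6, 7]
  [4, 2, 6]

Each entry (A^⊗3)_ij equals the minimum over all length-3 walks i = v_0 → v_1 → … → v_3 = j of Σ_t A[v_t][v_{t+1}]. For example, for (i, j) = (0, 2) we minimise over 9 possible intermediate vertex sequences; the minimum is 8, attained along the walk 0 → 1 → 0 → 2.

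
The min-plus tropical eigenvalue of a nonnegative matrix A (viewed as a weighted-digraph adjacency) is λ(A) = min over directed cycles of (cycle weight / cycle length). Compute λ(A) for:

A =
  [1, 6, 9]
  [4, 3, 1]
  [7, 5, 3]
λ(A) = 1

Enumerate directed cycles and compute their means (weight / length). Sample:
  cycle 0 → 0: weight = 1, length = 1, mean = 1/1 ≈ 1.000
  cycle 1 → 1: weight = 3, length = 1, mean = 3/1 ≈ 3.000
  cycle 2 → 2: weight = 3, length = 1, mean = 3/1 ≈ 3.000
  cycle 0 → 1 → 0: weight = 10, length = 2, mean = 10/2 ≈ 5.000
  cycle 0 → 2 → 0: weight = 16, length = 2, mean = 16/2 ≈ 8.000
  cycle 1 → 0 → 1: weight = 10, length = 2, mean = 10/2 ≈ 5.000
Minimum mean = 1.000, attained e.g. along the cycle 0 → 0 with weight 1 and length 1. So λ(A) = 1/1 = 1.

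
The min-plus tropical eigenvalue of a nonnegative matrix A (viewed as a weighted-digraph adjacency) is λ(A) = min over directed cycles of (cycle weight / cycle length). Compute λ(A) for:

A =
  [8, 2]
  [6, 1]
λ(A) = 1

Enumerate directed cycles and compute their means (weight / length). Sample:
  cycle 0 → 0: weight = 8, length = 1, mean = 8/1 ≈ 8.000
  cycle 1 → 1: weight = 1, length = 1, mean = 1/1 ≈ 1.000
  cycle 0 → 1 → 0: weight = 8, length = 2, mean = 8/2 ≈ 4.000
  cycle 1 → 0 → 1: weight = 8, length = 2, mean = 8/2 ≈ 4.000
Minimum mean = 1.000, attained e.g. along the cycle 1 → 1 with weight 1 and length 1. So λ(A) = 1/1 = 1.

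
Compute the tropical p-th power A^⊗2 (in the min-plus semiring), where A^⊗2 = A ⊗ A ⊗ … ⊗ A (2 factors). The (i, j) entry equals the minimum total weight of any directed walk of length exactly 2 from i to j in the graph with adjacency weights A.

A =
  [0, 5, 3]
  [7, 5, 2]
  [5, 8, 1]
A^⊗2 =
  [0, 5, 3]
  [7, 10, 3]
  [5, 9, 2]

Each entry (A^⊗2)_ij equals the minimum over all length-2 walks i = v_0 → v_1 → … → v_2 = j of Σ_t A[v_t][v_{t+1}]. For example, for (i, j) = (0, 2) we minimise over 3 possible intermediate vertex sequences; the minimum is 3, attained along the walk 0 → 0 → 2.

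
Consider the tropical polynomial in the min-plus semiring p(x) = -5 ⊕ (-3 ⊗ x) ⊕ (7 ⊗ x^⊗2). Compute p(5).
p(5) = -5

A tropical monomial a ⊗ x^⊗i evaluates to a + i · x. Evaluating each term at x = 5:
  Term 0 contributes -5 + 0 · 5 = -5
  Term 1 contributes -3 + 1 · 5 = 2
  Term 2 contributes 7 + 2 · 5 = 17
p(5) = ⊕ of these = min[-5, 2, 17] = -5.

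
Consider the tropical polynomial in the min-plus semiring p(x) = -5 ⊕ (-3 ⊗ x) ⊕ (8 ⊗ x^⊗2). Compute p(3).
p(3) = -5

A tropical monomial a ⊗ x^⊗i evaluates to a + i · x. Evaluating each term at x = 3:
  Term 0 contributes -5 + 0 · 3 = -5
  Term 1 contributes -3 + 1 · 3 = 0
  Term 2 contributes 8 + 2 · 3 = 14
p(3) = ⊕ of these = min[-5, 0, 14] = -5.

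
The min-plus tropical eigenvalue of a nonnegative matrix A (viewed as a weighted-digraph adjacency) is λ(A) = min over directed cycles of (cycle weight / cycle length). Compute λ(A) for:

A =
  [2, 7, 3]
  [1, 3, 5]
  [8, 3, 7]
λ(A) = 2

Enumerate directed cycles and compute their means (weight / length). Sample:
  cycle 0 → 0: weight = 2, length = 1, mean = 2/1 ≈ 2.000
  cycle 1 → 1: weight = 3, length = 1, mean = 3/1 ≈ 3.000
  cycle 2 → 2: weight = 7, length = 1, mean = 7/1 ≈ 7.000
  cycle 0 → 1 → 0: weight = 8, length = 2, mean = 8/2 ≈ 4.000
  cycle 0 → 2 → 0: weight = 11, length = 2, mean = 11/2 ≈ 5.500
  cycle 1 → 0 → 1: weight = 8, length = 2, mean = 8/2 ≈ 4.000
Minimum mean = 2.000, attained e.g. along the cycle 0 → 0 with weight 2 and length 1. So λ(A) = 2/1 = 2.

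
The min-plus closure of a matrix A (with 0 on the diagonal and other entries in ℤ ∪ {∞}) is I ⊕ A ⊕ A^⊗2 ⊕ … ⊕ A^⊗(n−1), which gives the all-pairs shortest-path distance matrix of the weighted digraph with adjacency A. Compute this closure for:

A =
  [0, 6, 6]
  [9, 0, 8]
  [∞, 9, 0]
Closure =
  [0, 6, 6]
  [9, 0, 8]
  [18, 9, 0]

This is the Floyd-Warshall all-pairs shortest-path computation. For each intermediate vertex k = 0, 1, …, 2, update dist[i][j] ← min(dist[i][j], dist[i][k] + dist[k][j]). The final matrix gives, for each (i, j), the minimum total weight of any directed path from i to j (possibly empty when i = j).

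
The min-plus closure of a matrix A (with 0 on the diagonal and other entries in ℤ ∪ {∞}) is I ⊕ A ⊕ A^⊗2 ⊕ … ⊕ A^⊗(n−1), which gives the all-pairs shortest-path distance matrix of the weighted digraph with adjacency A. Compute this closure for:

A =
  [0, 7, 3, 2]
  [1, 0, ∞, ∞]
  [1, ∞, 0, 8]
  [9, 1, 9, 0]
Closure =
  [0, 3, 3, 2]
  [1, 0, 4, 3]
  [1, 4, 0, 3]
  [2, 1, 5, 0]

This is the Floyd-Warshall all-pairs shortest-path computation. For each intermediate vertex k = 0, 1, …, 3, update dist[i][j] ← min(dist[i][j], dist[i][k] + dist[k][j]). The final matrix gives, for each (i, j), the minimum total weight of any directed path from i to j (possibly empty when i = j).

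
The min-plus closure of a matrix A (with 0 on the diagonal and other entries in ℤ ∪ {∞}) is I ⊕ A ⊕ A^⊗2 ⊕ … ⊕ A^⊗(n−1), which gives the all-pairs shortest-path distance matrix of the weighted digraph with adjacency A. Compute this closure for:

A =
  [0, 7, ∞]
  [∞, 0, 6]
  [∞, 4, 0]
Closure =
  [0, 7, 13]
  [∞, 0, 6]
  [∞, 4, 0]

This is the Floyd-Warshall all-pairs shortest-path computation. For each intermediate vertex k = 0, 1, …, 2, update dist[i][j] ← min(dist[i][j], dist[i][k] + dist[k][j]). The final matrix gives, for each (i, j), the minimum total weight of any directed path from i to j (possibly empty when i = j).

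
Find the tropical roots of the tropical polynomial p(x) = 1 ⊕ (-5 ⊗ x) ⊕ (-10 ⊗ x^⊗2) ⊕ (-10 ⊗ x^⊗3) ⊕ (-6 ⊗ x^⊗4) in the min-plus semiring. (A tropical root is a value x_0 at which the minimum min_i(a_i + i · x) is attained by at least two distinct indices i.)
Roots: {-4, 0, 5, 6}

Each tropical root is a break point of the lower envelope of the lines y = a_i + i · x (there are 5 lines, with slopes 0, 1, ..., 4). Only the lines that attain the minimum somewhere contribute to roots; other lines are dominated. Here the surviving (envelope) indices are i = 4, i = 3, i = 2, i = 1, i = 0.
Intersections between consecutive envelope lines give the roots: for adjacent envelope indices i < j the intersection is x = (a_i − a_j) / (j − i). Reading off the sorted break points: {-4, 0, 5, 6}.
Verification: at each break x_0, at least two indices attain the minimum of min_i(a_i + i · x_0).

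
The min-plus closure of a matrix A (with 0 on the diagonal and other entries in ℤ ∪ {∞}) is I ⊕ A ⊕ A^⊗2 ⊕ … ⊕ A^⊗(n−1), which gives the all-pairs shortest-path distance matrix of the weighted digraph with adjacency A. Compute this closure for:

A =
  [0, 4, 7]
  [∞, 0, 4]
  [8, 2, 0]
Closure =
  [0, 4, 7]
  [12, 0, 4]
  [8, 2, 0]

This is the Floyd-Warshall all-pairs shortest-path computation. For each intermediate vertex k = 0, 1, …, 2, update dist[i][j] ← min(dist[i][j], dist[i][k] + dist[k][j]). The final matrix gives, for each (i, j), the minimum total weight of any directed path from i to j (possibly empty when i = j).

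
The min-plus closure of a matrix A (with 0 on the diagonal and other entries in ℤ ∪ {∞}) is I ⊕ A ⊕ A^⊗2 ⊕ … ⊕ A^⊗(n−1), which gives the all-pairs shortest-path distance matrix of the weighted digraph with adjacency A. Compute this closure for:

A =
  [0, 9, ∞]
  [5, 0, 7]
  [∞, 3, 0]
Closure =
  [0, 9, 16]
  [5, 0, 7]
  [8, 3, 0]

This is the Floyd-Warshall all-pairs shortest-path computation. For each intermediate vertex k = 0, 1, …, 2, update dist[i][j] ← min(dist[i][j], dist[i][k] + dist[k][j]). The final matrix gives, for each (i, j), the minimum total weight of any directed path from i to j (possibly empty when i = j).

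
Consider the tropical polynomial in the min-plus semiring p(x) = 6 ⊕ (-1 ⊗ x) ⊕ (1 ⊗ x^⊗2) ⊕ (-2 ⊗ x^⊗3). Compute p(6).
p(6) = 5

A tropical monomial a ⊗ x^⊗i evaluates to a + i · x. Evaluating each term at x = 6:
  Term 0 contributes 6 + 0 · 6 = 6
  Term 1 contributes -1 + 1 · 6 = 5
  Term 2 contributes 1 + 2 · 6 = 13
  Term 3 contributes -2 + 3 · 6 = 16
p(6) = ⊕ of these = min[6, 5, 13, 16] = 5.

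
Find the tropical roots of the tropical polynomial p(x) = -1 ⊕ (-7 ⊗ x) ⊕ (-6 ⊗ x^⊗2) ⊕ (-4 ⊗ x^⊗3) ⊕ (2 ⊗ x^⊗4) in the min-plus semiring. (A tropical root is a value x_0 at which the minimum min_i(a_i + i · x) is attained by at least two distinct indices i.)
Roots: {-6, -2, -1, 6}

Each tropical root is a break point of the lower envelope of the lines y = a_i + i · x (there are 5 lines, with slopes 0, 1, ..., 4). Only the lines that attain the minimum somewhere contribute to roots; other lines are dominated. Here the surviving (envelope) indices are i = 4, i = 3, i = 2, i = 1, i = 0.
Intersections between consecutive envelope lines give the roots: for adjacent envelope indices i < j the intersection is x = (a_i − a_j) / (j − i). Reading off the sorted break points: {-6, -2, -1, 6}.
Verification: at each break x_0, at least two indices attain the minimum of min_i(a_i + i · x_0).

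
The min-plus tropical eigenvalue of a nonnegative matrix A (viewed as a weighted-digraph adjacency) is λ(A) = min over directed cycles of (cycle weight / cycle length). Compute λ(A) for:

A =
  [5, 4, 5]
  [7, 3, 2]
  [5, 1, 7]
λ(A) = 3/2

Enumerate directed cycles and compute their means (weight / length). Sample:
  cycle 0 → 0: weight = 5, length = 1, mean = 5/1 ≈ 5.000
  cycle 1 → 1: weight = 3, length = 1, mean = 3/1 ≈ 3.000
  cycle 2 → 2: weight = 7, length = 1, mean = 7/1 ≈ 7.000
  cycle 0 → 1 → 0: weight = 11, length = 2, mean = 11/2 ≈ 5.500
  cycle 0 → 2 → 0: weight = 10, length = 2, mean = 10/2 ≈ 5.000
  cycle 1 → 0 → 1: weight = 11, length = 2, mean = 11/2 ≈ 5.500
Minimum mean = 1.500, attained e.g. along the cycle 1 → 2 → 1 with weight 3 and length 2. So λ(A) = 3/2 = 3/2.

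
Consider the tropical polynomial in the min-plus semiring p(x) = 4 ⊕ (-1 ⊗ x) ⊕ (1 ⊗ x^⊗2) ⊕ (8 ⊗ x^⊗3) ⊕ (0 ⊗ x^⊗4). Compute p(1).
p(1) = 0

A tropical monomial a ⊗ x^⊗i evaluates to a + i · x. Evaluating each term at x = 1:
  Term 0 contributes 4 + 0 · 1 = 4
  Term 1 contributes -1 + 1 · 1 = 0
  Term 2 contributes 1 + 2 · 1 = 3
  Term 3 contributes 8 + 3 · 1 = 11
  Term 4 contributes 0 + 4 · 1 = 4
p(1) = ⊕ of these = min[4, 0, 3, 11, 4] = 0.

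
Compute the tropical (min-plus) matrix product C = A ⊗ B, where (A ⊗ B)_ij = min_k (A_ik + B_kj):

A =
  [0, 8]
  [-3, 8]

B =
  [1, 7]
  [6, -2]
A ⊗ B =
  [1, 6]
  [-2, 4]

Apply the min-plus product entry-by-entry:
  C[0][0] = min over k of (A[0][0] + B[0][0] = 0 + 1 = 1, A[0][1] + B[1][0] = 8 + 6 = 14) = 1 (attained at k = 0)
  C[0][1] = min over k of (A[0][0] + B[0][1] = 0 + 7 = 7, A[0][1] + B[1][1] = 8 + -2 = 6) = 6 (attained at k = 1)
  C[1][0] = min over k of (A[1][0] + B[0][0] = -3 + 1 = -2, A[1][1] + B[1][0] = 8 + 6 = 14) = -2 (attained at k = 0)
  C[1][1] = min over k of (A[1][0] + B[0][1] = -3 + 7 = 4, A[1][1] + B[1][1] = 8 + -2 = 6) = 4 (attained at k = 0)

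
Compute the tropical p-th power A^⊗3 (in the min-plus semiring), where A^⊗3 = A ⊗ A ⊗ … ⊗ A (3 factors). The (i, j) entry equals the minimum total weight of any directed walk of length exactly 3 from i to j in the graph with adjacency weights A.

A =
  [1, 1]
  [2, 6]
A^⊗3 =
  [3, 3]
  [4, 4]

Each entry (A^⊗3)_ij equals the minimum over all length-3 walks i = v_0 → v_1 → … → v_3 = j of Σ_t A[v_t][v_{t+1}]. For example, for (i, j) = (0, 1) we minimise over 4 possible intermediate vertex sequences; the minimum is 3, attained along the walk 0 → 0 → 0 → 1.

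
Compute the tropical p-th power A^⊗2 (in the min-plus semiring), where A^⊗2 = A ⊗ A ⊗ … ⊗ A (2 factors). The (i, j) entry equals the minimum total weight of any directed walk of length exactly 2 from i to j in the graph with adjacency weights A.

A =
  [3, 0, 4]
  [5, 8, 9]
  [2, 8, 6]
A^⊗2 =
  [5, 3, 7]
  [8, 5, 9]
  [5, 2, 6]

Each entry (A^⊗2)_ij equals the minimum over all length-2 walks i = v_0 → v_1 → … → v_2 = j of Σ_t A[v_t][v_{t+1}]. For example, for (i, j) = (0, 2) we minimise over 3 possible intermediate vertex sequences; the minimum is 7, attained along the walk 0 → 0 → 2.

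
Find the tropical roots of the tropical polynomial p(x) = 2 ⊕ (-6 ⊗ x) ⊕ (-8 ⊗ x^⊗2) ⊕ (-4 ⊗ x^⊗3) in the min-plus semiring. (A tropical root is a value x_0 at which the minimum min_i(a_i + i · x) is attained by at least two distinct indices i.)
Roots: {-4, 2, 8}

Each tropical root is a break point of the lower envelope of the lines y = a_i + i · x (there are 4 lines, with slopes 0, 1, ..., 3). Only the lines that attain the minimum somewhere contribute to roots; other lines are dominated. Here the surviving (envelope) indices are i = 3, i = 2, i = 1, i = 0.
Intersections between consecutive envelope lines give the roots: for adjacent envelope indices i < j the intersection is x = (a_i − a_j) / (j − i). Reading off the sorted break points: {-4, 2, 8}.
Verification: at each break x_0, at least two indices attain the minimum of min_i(a_i + i · x_0).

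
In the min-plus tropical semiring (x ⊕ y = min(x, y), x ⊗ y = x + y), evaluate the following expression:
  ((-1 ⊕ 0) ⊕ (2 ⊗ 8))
((-1 ⊕ 0) ⊕ (2 ⊗ 8)) = -1

Expand innermost to outermost. Recall ⊕ takes the minimum of its arguments and ⊗ takes their sum. Working out the expression ((-1 ⊕ 0) ⊕ (2 ⊗ 8)) gives -1.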